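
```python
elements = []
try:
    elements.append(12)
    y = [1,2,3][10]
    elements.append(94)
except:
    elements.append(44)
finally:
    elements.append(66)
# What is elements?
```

Step-by-step execution trace:
1. try: `elements.append(12)` → elements = [12].
2. `y = [1,2,3][10]` raises IndexError; `elements.append(94)` is not reached.
3. bare `except` matches → `elements.append(44)` → elements = [12, 44].
4. finally always runs: `elements.append(66)` → elements = [12, 44, 66].
Result: [12, 44, 66]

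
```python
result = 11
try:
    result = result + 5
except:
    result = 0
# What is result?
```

Step-by-step execution trace:
1. result starts at 11.
2. try: `result = result + 5` → result = 16. No exception raised.
3. `except` is skipped.
Result: 16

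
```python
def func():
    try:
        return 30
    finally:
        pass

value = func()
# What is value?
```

Step-by-step execution trace:
1. `func()` enters try: `return 30` sets pending return value 30.
2. Before returning, `finally: pass` runs (no effect).
3. func() returns 30 → value = 30.
Result: 30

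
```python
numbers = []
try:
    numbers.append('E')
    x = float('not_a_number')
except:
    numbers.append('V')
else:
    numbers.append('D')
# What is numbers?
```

Step-by-step execution trace:
1. try: `numbers.append('E')` → numbers = ['E'].
2. `x = float('not_a_number')` raises ValueError.
3. bare `except` matches → `numbers.append('V')` → numbers = ['E', 'V'].
4. `else` is skipped (an exception was raised).
Result: ['E', 'V']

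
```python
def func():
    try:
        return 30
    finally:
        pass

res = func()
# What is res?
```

Step-by-step execution trace:
1. `func()` enters try: `return 30` sets pending return value 30.
2. Before returning, `finally: pass` runs (no effect).
3. func() returns 30 → res = 30.
Result: 30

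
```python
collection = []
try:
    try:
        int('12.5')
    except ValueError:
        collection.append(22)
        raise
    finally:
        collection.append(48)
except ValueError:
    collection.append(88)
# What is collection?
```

Step-by-step execution trace:
1. Inner try: `int('12.5')` raises ValueError.
2. Inner `except ValueError` matches → `collection.append(22)` → collection = [22].
3. bare `raise` re-raises ValueError.
4. Inner `finally` runs during unwinding: `collection.append(48)` → collection = [22, 48].
5. Outer `except ValueError` matches → `collection.append(88)` → collection = [22, 48, 88].
Result: [22, 48, 88]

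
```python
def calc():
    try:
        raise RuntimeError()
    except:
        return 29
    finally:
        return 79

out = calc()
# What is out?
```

Step-by-step execution trace:
1. `calc()` enters try: `raise RuntimeError()` raises RuntimeError.
2. bare `except` matches → `return 29` sets pending return value 29.
3. Before returning, `finally: return 79` runs and overrides the pending return.
4. calc() returns 79 → out = 79.
Result: 79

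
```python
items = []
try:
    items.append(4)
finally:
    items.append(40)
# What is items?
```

Step-by-step execution trace:
1. try: `items.append(4)` → items = [4].
2. The try body completes without raising.
3. finally always runs: `items.append(40)` → items = [4, 40].
Result: [4, 40]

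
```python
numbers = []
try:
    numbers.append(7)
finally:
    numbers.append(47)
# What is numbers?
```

Step-by-step execution trace:
1. try: `numbers.append(7)` → numbers = [7].
2. The try body completes without raising.
3. finally always runs: `numbers.append(47)` → numbers = [7, 47].
Result: [7, 47]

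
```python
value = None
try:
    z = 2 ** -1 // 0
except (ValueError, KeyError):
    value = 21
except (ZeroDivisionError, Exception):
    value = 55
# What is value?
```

Step-by-step execution trace:
1. `z = 2 ** -1 // 0` raises ZeroDivisionError.
2. `except (ValueError, KeyError)` does not match ZeroDivisionError; skipped.
3. `except (ZeroDivisionError, Exception)` matches (ZeroDivisionError is in the tuple) → value = 55.
Result: 55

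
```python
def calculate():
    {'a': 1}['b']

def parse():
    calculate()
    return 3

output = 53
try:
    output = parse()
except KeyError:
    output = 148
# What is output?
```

Step-by-step execution trace:
1. output starts at 53.
2. try: `parse()` calls `calculate()`.
3. `calculate()` evaluates `{'a': 1}['b']`, which raises KeyError; it propagates through parse (uncaught).
4. `return 3` in parse is not reached; the assignment to output does not complete.
5. `except KeyError` matches → output = 148.
Result: 148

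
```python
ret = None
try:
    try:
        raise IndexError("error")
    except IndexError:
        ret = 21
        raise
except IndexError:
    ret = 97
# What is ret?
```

Step-by-step execution trace:
1. Inner try: `raise IndexError("error")` raises IndexError.
2. Inner `except IndexError` matches → ret = 21.
3. bare `raise` re-raises the same IndexError.
4. Outer `except IndexError` matches → ret = 97.
Result: 97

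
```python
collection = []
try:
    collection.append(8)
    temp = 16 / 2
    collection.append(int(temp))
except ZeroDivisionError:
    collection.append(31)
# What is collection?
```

Step-by-step execution trace:
1. try: `collection.append(8)` → collection = [8].
2. `temp = 16 / 2` → temp = 8.0. No exception raised.
3. `collection.append(int(temp))` → collection = [8, 8].
4. `except ZeroDivisionError` is skipped (no exception was raised).
Result: [8, 8]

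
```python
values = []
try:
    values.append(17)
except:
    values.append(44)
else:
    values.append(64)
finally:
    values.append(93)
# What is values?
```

Step-by-step execution trace:
1. try: `values.append(17)` → values = [17]. No exception raised.
2. `except` is skipped.
3. `else` runs: `values.append(64)` → values = [17, 64].
4. `finally` always runs: `values.append(93)` → values = [17, 64, 93].
Result: [17, 64, 93]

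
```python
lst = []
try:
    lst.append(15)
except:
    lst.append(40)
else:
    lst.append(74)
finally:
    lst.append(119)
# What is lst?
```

Step-by-step execution trace:
1. try: `lst.append(15)` → lst = [15]. No exception raised.
2. `except` is skipped.
3. `else` runs: `lst.append(74)` → lst = [15, 74].
4. `finally` always runs: `lst.append(119)` → lst = [15, 74, 119].
Result: [15, 74, 119]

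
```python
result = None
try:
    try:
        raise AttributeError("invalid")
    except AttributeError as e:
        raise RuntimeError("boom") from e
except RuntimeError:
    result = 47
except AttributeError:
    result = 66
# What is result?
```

Step-by-step execution trace:
1. Inner try raises AttributeError; inner `except AttributeError as e` catches it.
2. `raise RuntimeError(...) from e` raises RuntimeError (AttributeError is attached as __cause__, but only RuntimeError is active).
3. Outer `except RuntimeError` matches → result = 47.
4. `except AttributeError` is not reached.
Result: 47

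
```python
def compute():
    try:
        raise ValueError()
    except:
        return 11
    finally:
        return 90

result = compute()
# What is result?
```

Step-by-step execution trace:
1. `compute()` enters try: `raise ValueError()` raises ValueError.
2. bare `except` matches → `return 11` sets pending return value 11.
3. Before returning, `finally: return 90` runs and overrides the pending return.
4. compute() returns 90 → result = 90.
Result: 90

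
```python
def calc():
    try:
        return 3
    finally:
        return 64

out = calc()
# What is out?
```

Step-by-step execution trace:
1. `calc()` enters try: `return 3` sets pending return value 3.
2. Before returning, `finally: return 64` runs and overrides the pending return.
3. calc() returns 64 → out = 64.
Result: 64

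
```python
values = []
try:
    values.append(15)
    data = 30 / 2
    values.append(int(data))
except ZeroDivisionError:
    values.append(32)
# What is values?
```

Step-by-step execution trace:
1. try: `values.append(15)` → values = [15].
2. `data = 30 / 2` → data = 15.0. No exception raised.
3. `values.append(int(data))` → values = [15, 15].
4. `except ZeroDivisionError` is skipped (no exception was raised).
Result: [15, 15]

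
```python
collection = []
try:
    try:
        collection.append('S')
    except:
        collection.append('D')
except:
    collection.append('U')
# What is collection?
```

Step-by-step execution trace:
1. Inner try: `collection.append('S')` → collection = ['S']. No exception raised.
2. Inner `except` is skipped.
3. Inner try completes normally; outer `except` is skipped.
Result: ['S']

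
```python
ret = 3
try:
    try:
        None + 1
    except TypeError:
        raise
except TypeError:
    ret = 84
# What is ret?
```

Step-by-step execution trace:
1. Inner try: `None + 1` raises TypeError.
2. Inner `except TypeError` matches; bare `raise` re-raises the same TypeError.
3. Outer `except TypeError` matches → ret = 84.
Result: 84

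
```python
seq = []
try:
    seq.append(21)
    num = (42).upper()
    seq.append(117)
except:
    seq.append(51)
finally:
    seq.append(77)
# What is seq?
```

Step-by-step execution trace:
1. try: `seq.append(21)` → seq = [21].
2. `num = (42).upper()` raises AttributeError; `seq.append(117)` is not reached.
3. bare `except` matches → `seq.append(51)` → seq = [21, 51].
4. finally always runs: `seq.append(77)` → seq = [21, 51, 77].
Result: [21, 51, 77]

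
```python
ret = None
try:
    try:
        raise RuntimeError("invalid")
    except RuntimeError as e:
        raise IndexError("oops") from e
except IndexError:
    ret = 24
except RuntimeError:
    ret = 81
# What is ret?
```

Step-by-step execution trace:
1. Inner try raises RuntimeError; inner `except RuntimeError as e` catches it.
2. `raise IndexError(...) from e` raises IndexError (RuntimeError is attached as __cause__, but only IndexError is active).
3. Outer `except IndexError` matches → ret = 24.
4. `except RuntimeError` is not reached.
Result: 24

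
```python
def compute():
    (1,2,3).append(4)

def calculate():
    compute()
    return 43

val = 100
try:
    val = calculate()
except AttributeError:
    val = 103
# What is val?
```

Step-by-step execution trace:
1. val starts at 100.
2. try: `calculate()` calls `compute()`.
3. `compute()` evaluates `(1,2,3).append(4)`, which raises AttributeError; it propagates through calculate (uncaught).
4. `return 43` in calculate is not reached; the assignment to val does not complete.
5. `except AttributeError` matches → val = 103.
Result: 103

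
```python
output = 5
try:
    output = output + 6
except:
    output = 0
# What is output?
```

Step-by-step execution trace:
1. output starts at 5.
2. try: `output = output + 6` → output = 11. No exception raised.
3. `except` is skipped.
Result: 11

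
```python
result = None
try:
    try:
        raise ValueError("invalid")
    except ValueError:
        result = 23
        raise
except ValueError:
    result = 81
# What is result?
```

Step-by-step execution trace:
1. Inner try: `raise ValueError("invalid")` raises ValueError.
2. Inner `except ValueError` matches → result = 23.
3. bare `raise` re-raises the same ValueError.
4. Outer `except ValueError` matches → result = 81.
Result: 81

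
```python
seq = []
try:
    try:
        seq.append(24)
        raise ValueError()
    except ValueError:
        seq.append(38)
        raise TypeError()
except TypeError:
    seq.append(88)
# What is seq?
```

Step-by-step execution trace:
1. Inner try: `seq.append(24)` → seq = [24].
2. `raise ValueError()` raises ValueError.
3. Inner `except ValueError` matches → `seq.append(38)` → seq = [24, 38].
4. `raise TypeError()` raises TypeError; propagates to outer try.
5. Outer `except TypeError` matches → `seq.append(88)` → seq = [24, 38, 88].
Result: [24, 38, 88]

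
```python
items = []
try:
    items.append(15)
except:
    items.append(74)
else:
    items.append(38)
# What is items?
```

Step-by-step execution trace:
1. try: `items.append(15)` → items = [15]. No exception raised.
2. `except` is skipped.
3. `else` runs (try completed without exception): `items.append(38)` → items = [15, 38].
Result: [15, 38]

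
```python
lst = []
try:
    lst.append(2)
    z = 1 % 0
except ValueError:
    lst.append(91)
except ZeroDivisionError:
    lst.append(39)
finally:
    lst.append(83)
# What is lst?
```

Step-by-step execution trace:
1. try: `lst.append(2)` → lst = [2].
2. `z = 1 % 0` raises ZeroDivisionError.
3. `except ValueError` does not match ZeroDivisionError; skipped.
4. `except ZeroDivisionError` matches → `lst.append(39)` → lst = [2, 39].
5. finally always runs: `lst.append(83)` → lst = [2, 39, 83].
Result: [2, 39, 83]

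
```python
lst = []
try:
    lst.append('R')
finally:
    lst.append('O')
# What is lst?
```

Step-by-step execution trace:
1. try: `lst.append('R')` → lst = ['R'].
2. The try body completes without raising.
3. finally always runs: `lst.append('O')` → lst = ['R', 'O'].
Result: ['R', 'O']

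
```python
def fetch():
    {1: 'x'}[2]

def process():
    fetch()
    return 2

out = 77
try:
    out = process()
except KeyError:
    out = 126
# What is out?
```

Step-by-step execution trace:
1. out starts at 77.
2. try: `process()` calls `fetch()`.
3. `fetch()` evaluates `{1: 'x'}[2]`, which raises KeyError; it propagates through process (uncaught).
4. `return 2` in process is not reached; the assignment to out does not complete.
5. `except KeyError` matches → out = 126.
Result: 126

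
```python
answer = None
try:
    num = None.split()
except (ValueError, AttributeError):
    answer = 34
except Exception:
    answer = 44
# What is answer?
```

Step-by-step execution trace:
1. `num = None.split()` raises AttributeError.
2. `except (ValueError, AttributeError)` matches (AttributeError is in the tuple) → answer = 34.
3. `except Exception` is not reached.
Result: 34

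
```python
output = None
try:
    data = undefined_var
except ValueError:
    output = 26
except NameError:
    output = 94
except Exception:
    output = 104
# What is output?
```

Step-by-step execution trace:
1. `data = undefined_var` raises NameError.
2. `except ValueError` does not match NameError; skipped.
3. `except NameError` matches → output = 94.
4. Remaining except clauses are skipped.
Result: 94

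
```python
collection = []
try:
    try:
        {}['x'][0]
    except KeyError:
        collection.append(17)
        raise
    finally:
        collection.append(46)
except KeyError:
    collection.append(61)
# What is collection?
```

Step-by-step execution trace:
1. Inner try: `{}['x'][0]` raises KeyError.
2. Inner `except KeyError` matches → `collection.append(17)` → collection = [17].
3. bare `raise` re-raises KeyError.
4. Inner `finally` runs during unwinding: `collection.append(46)` → collection = [17, 46].
5. Outer `except KeyError` matches → `collection.append(61)` → collection = [17, 46, 61].
Result: [17, 46, 61]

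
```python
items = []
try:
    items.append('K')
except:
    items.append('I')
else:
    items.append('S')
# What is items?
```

Step-by-step execution trace:
1. try: `items.append('K')` → items = ['K']. No exception raised.
2. `except` is skipped.
3. `else` runs (try completed without exception): `items.append('S')` → items = ['K', 'S'].
Result: ['K', 'S']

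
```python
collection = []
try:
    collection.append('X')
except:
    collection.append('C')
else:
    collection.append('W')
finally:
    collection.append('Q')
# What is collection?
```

Step-by-step execution trace:
1. try: `collection.append('X')` → collection = ['X']. No exception raised.
2. `except` is skipped.
3. `else` runs: `collection.append('W')` → collection = ['X', 'W'].
4. `finally` always runs: `collection.append('Q')` → collection = ['X', 'W', 'Q'].
Result: ['X', 'W', 'Q']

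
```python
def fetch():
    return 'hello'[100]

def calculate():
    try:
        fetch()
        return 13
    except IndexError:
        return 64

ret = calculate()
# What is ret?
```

Step-by-step execution trace:
1. `calculate()` calls `fetch()`.
2. `fetch()` evaluates `'hello'[100]`, which raises IndexError; it propagates to the caller.
3. `return 13` is not reached.
4. `except IndexError` in calculate matches → returns 64.
5. ret = 64.
Result: 64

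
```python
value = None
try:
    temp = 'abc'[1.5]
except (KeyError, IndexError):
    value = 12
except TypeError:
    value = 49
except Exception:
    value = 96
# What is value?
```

Step-by-step execution trace:
1. `temp = 'abc'[1.5]` raises TypeError.
2. `except (KeyError, IndexError)` does not match TypeError; skipped.
3. `except TypeError` matches (exact type match) → value = 49.
4. `except Exception` is not reached.
Result: 49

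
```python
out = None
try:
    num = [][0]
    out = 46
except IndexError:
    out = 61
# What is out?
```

Step-by-step execution trace:
1. `num = [][0]` raises IndexError.
2. `out = 46` is not reached.
3. `except IndexError` matches → out = 61.
Result: 61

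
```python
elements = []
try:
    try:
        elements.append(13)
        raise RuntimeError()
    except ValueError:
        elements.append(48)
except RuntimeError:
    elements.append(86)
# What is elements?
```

Step-by-step execution trace:
1. Inner try: `elements.append(13)` → elements = [13].
2. `raise RuntimeError()` raises RuntimeError.
3. Inner `except ValueError` does not match RuntimeError; exception propagates to outer try.
4. Outer `except RuntimeError` matches → `elements.append(86)` → elements = [13, 86].
Result: [13, 86]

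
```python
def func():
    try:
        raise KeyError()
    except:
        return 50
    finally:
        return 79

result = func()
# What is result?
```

Step-by-step execution trace:
1. `func()` enters try: `raise KeyError()` raises KeyError.
2. bare `except` matches → `return 50` sets pending return value 50.
3. Before returning, `finally: return 79` runs and overrides the pending return.
4. func() returns 79 → result = 79.
Result: 79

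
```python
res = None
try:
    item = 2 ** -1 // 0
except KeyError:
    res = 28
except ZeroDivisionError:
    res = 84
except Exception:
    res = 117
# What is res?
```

Step-by-step execution trace:
1. `item = 2 ** -1 // 0` raises ZeroDivisionError.
2. `except KeyError` does not match ZeroDivisionError; skipped.
3. `except ZeroDivisionError` matches → res = 84.
4. Remaining except clauses are skipped.
Result: 84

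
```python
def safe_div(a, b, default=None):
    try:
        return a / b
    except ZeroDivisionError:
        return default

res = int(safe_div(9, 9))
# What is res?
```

Step-by-step execution trace:
1. `safe_div(9, 9)` enters try: `return 9 / 9` → returns 1.0. No exception raised.
2. `except ZeroDivisionError` is skipped.
3. `int(1.0)` → 1 → res = 1.
Result: 1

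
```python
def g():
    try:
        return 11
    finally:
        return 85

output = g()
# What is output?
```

Step-by-step execution trace:
1. `g()` enters try: `return 11` sets pending return value 11.
2. Before returning, `finally: return 85` runs and overrides the pending return.
3. g() returns 85 → output = 85.
Result: 85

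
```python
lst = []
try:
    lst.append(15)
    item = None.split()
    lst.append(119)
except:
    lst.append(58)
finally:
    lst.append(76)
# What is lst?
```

Step-by-step execution trace:
1. try: `lst.append(15)` → lst = [15].
2. `item = None.split()` raises AttributeError; `lst.append(119)` is not reached.
3. bare `except` matches → `lst.append(58)` → lst = [15, 58].
4. finally always runs: `lst.append(76)` → lst = [15, 58, 76].
Result: [15, 58, 76]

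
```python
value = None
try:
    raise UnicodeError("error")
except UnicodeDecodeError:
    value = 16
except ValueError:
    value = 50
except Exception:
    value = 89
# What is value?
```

Step-by-step execution trace:
1. `raise UnicodeError(...)` raises UnicodeError.
2. `except UnicodeDecodeError` does not match (UnicodeError is not a subclass of UnicodeDecodeError); skipped.
3. `except ValueError` matches (UnicodeError is a subclass of ValueError) → value = 50.
4. `except Exception` is not reached.
Result: 50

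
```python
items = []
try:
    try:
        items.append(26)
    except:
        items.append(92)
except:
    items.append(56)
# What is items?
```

Step-by-step execution trace:
1. Inner try: `items.append(26)` → items = [26]. No exception raised.
2. Inner `except` is skipped.
3. Inner try completes normally; outer `except` is skipped.
Result: [26]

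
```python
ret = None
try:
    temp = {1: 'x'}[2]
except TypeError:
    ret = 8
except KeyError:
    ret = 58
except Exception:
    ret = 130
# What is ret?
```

Step-by-step execution trace:
1. `temp = {1: 'x'}[2]` raises KeyError.
2. `except TypeError` does not match KeyError; skipped.
3. `except KeyError` matches → ret = 58.
4. Remaining except clauses are skipped.
Result: 58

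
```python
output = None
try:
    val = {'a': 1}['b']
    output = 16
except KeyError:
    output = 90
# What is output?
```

Step-by-step execution trace:
1. `val = {'a': 1}['b']` raises KeyError.
2. `output = 16` is not reached.
3. `except KeyError` matches → output = 90.
Result: 90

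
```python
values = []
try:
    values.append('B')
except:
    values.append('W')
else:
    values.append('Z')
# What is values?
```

Step-by-step execution trace:
1. try: `values.append('B')` → values = ['B']. No exception raised.
2. `except` is skipped.
3. `else` runs (try completed without exception): `values.append('Z')` → values = ['B', 'Z'].
Result: ['B', 'Z']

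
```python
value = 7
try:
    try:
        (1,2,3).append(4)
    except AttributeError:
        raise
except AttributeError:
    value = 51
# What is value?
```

Step-by-step execution trace:
1. Inner try: `(1,2,3).append(4)` raises AttributeError.
2. Inner `except AttributeError` matches; bare `raise` re-raises the same AttributeError.
3. Outer `except AttributeError` matches → value = 51.
Result: 51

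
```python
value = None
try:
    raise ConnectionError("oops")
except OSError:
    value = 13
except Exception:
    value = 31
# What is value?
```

Step-by-step execution trace:
1. `raise ConnectionError(...)` raises ConnectionError.
2. `except OSError` matches (ConnectionError is a subclass of OSError) → value = 13.
3. `except Exception` is not reached.
Result: 13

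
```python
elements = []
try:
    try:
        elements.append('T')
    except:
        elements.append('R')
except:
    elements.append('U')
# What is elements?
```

Step-by-step execution trace:
1. Inner try: `elements.append('T')` → elements = ['T']. No exception raised.
2. Inner `except` is skipped.
3. Inner try completes normally; outer `except` is skipped.
Result: ['T']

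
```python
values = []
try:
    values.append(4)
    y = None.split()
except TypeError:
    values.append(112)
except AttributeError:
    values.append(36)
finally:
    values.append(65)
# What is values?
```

Step-by-step execution trace:
1. try: `values.append(4)` → values = [4].
2. `y = None.split()` raises AttributeError.
3. `except TypeError` does not match AttributeError; skipped.
4. `except AttributeError` matches → `values.append(36)` → values = [4, 36].
5. finally always runs: `values.append(65)` → values = [4, 36, 65].
Result: [4, 36, 65]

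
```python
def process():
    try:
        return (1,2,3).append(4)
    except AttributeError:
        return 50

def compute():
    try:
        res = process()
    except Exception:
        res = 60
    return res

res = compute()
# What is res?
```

Step-by-step execution trace:
1. `compute()` calls `process()`.
2. In process: `(1,2,3).append(4)` raises AttributeError; `except AttributeError` catches it → returns 50.
3. In compute: `res = process()` → res = 50. No exception reaches compute.
4. `except Exception` is skipped; compute returns 50.
5. res = 50.
Result: 50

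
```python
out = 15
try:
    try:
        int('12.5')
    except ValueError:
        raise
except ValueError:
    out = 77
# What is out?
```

Step-by-step execution trace:
1. Inner try: `int('12.5')` raises ValueError.
2. Inner `except ValueError` matches; bare `raise` re-raises the same ValueError.
3. Outer `except ValueError` matches → out = 77.
Result: 77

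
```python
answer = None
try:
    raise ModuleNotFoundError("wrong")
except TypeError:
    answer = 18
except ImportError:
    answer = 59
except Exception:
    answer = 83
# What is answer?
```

Step-by-step execution trace:
1. `raise ModuleNotFoundError(...)` raises ModuleNotFoundError.
2. `except TypeError` does not match (ModuleNotFoundError is not a subclass of TypeError); skipped.
3. `except ImportError` matches (ModuleNotFoundError is a subclass of ImportError) → answer = 59.
4. `except Exception` is not reached.
Result: 59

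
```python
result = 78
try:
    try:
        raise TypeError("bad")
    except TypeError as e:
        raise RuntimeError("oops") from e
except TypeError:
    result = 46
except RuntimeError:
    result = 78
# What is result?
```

Step-by-step execution trace:
1. Inner try raises TypeError; inner `except TypeError as e` catches it.
2. `raise RuntimeError(...) from e` raises RuntimeError (TypeError is attached as __cause__, but only RuntimeError is active).
3. Outer `except TypeError` does not match RuntimeError; skipped.
4. Outer `except RuntimeError` matches → result = 78.
Result: 78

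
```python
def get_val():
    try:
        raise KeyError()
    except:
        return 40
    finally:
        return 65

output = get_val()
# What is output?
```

Step-by-step execution trace:
1. `get_val()` enters try: `raise KeyError()` raises KeyError.
2. bare `except` matches → `return 40` sets pending return value 40.
3. Before returning, `finally: return 65` runs and overrides the pending return.
4. get_val() returns 65 → output = 65.
Result: 65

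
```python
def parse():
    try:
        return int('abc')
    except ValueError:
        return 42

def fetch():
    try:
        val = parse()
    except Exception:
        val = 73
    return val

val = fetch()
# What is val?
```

Step-by-step execution trace:
1. `fetch()` calls `parse()`.
2. In parse: `int('abc')` raises ValueError; `except ValueError` catches it → returns 42.
3. In fetch: `val = parse()` → val = 42. No exception reaches fetch.
4. `except Exception` is skipped; fetch returns 42.
5. val = 42.
Result: 42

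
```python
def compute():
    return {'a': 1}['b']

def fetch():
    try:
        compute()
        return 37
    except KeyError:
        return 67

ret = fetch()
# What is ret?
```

Step-by-step execution trace:
1. `fetch()` calls `compute()`.
2. `compute()` evaluates `{'a': 1}['b']`, which raises KeyError; it propagates to the caller.
3. `return 37` is not reached.
4. `except KeyError` in fetch matches → returns 67.
5. ret = 67.
Result: 67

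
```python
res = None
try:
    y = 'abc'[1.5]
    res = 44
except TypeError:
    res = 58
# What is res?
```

Step-by-step execution trace:
1. `y = 'abc'[1.5]` raises TypeError.
2. `res = 44` is not reached.
3. `except TypeError` matches → res = 58.
Result: 58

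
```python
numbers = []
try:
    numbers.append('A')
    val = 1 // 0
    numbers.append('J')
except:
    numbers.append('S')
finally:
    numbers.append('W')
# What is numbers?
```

Step-by-step execution trace:
1. try: `numbers.append('A')` → numbers = ['A'].
2. `val = 1 // 0` raises ZeroDivisionError; `numbers.append('J')` is not reached.
3. bare `except` matches → `numbers.append('S')` → numbers = ['A', 'S'].
4. finally always runs: `numbers.append('W')` → numbers = ['A', 'S', 'W'].
Result: ['A', 'S', 'W']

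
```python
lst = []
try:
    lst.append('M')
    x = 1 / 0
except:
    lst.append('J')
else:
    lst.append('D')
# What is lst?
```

Step-by-step execution trace:
1. try: `lst.append('M')` → lst = ['M'].
2. `x = 1 / 0` raises ZeroDivisionError.
3. bare `except` matches → `lst.append('J')` → lst = ['M', 'J'].
4. `else` is skipped (an exception was raised).
Result: ['M', 'J']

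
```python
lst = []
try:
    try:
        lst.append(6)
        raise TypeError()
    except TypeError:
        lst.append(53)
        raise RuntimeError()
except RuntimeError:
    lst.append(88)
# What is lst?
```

Step-by-step execution trace:
1. Inner try: `lst.append(6)` → lst = [6].
2. `raise TypeError()` raises TypeError.
3. Inner `except TypeError` matches → `lst.append(53)` → lst = [6, 53].
4. `raise RuntimeError()` raises RuntimeError; propagates to outer try.
5. Outer `except RuntimeError` matches → `lst.append(88)` → lst = [6, 53, 88].
Result: [6, 53, 88]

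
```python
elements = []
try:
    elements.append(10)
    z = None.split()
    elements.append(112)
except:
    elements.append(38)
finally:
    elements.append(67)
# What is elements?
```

Step-by-step execution trace:
1. try: `elements.append(10)` → elements = [10].
2. `z = None.split()` raises AttributeError; `elements.append(112)` is not reached.
3. bare `except` matches → `elements.append(38)` → elements = [10, 38].
4. finally always runs: `elements.append(67)` → elements = [10, 38, 67].
Result: [10, 38, 67]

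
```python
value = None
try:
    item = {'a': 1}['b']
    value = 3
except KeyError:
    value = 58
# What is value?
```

Step-by-step execution trace:
1. `item = {'a': 1}['b']` raises KeyError.
2. `value = 3` is not reached.
3. `except KeyError` matches → value = 58.
Result: 58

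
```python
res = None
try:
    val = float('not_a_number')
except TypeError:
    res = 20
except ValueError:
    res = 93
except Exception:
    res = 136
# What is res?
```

Step-by-step execution trace:
1. `val = float('not_a_number')` raises ValueError.
2. `except TypeError` does not match ValueError; skipped.
3. `except ValueError` matches → res = 93.
4. Remaining except clauses are skipped.
Result: 93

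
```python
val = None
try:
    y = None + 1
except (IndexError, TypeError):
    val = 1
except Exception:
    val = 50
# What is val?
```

Step-by-step execution trace:
1. `y = None + 1` raises TypeError.
2. `except (IndexError, TypeError)` matches (TypeError is in the tuple) → val = 1.
3. `except Exception` is not reached.
Result: 1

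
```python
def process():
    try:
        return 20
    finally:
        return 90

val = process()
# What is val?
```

Step-by-step execution trace:
1. `process()` enters try: `return 20` sets pending return value 20.
2. Before returning, `finally: return 90` runs and overrides the pending return.
3. process() returns 90 → val = 90.
Result: 90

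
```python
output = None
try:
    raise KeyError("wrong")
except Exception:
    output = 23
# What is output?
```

Step-by-step execution trace:
1. `raise KeyError(...)` raises KeyError.
2. `except Exception` matches (KeyError is a subclass of Exception) → output = 23.
Result: 23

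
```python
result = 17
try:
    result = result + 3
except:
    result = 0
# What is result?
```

Step-by-step execution trace:
1. result starts at 17.
2. try: `result = result + 3` → result = 20. No exception raised.
3. `except` is skipped.
Result: 20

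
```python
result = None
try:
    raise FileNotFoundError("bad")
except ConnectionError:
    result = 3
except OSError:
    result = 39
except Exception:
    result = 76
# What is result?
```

Step-by-step execution trace:
1. `raise FileNotFoundError(...)` raises FileNotFoundError.
2. `except ConnectionError` does not match (FileNotFoundError is not a subclass of ConnectionError); skipped.
3. `except OSError` matches (FileNotFoundError is a subclass of OSError) → result = 39.
4. `except Exception` is not reached.
Result: 39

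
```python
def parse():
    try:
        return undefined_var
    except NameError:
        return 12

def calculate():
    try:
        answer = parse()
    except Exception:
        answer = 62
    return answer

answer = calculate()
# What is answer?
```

Step-by-step execution trace:
1. `calculate()` calls `parse()`.
2. In parse: `undefined_var` raises NameError; `except NameError` catches it → returns 12.
3. In calculate: `answer = parse()` → answer = 12. No exception reaches calculate.
4. `except Exception` is skipped; calculate returns 12.
5. answer = 12.
Result: 12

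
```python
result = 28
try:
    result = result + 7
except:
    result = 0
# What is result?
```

Step-by-step execution trace:
1. result starts at 28.
2. try: `result = result + 7` → result = 35. No exception raised.
3. `except` is skipped.
Result: 35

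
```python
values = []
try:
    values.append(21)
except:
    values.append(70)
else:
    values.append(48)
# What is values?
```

Step-by-step execution trace:
1. try: `values.append(21)` → values = [21]. No exception raised.
2. `except` is skipped.
3. `else` runs (try completed without exception): `values.append(48)` → values = [21, 48].
Result: [21, 48]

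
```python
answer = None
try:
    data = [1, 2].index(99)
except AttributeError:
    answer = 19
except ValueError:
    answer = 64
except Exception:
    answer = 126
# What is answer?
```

Step-by-step execution trace:
1. `data = [1, 2].index(99)` raises ValueError.
2. `except AttributeError` does not match ValueError; skipped.
3. `except ValueError` matches → answer = 64.
4. Remaining except clauses are skipped.
Result: 64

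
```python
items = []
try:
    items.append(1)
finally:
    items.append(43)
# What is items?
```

Step-by-step execution trace:
1. try: `items.append(1)` → items = [1].
2. The try body completes without raising.
3. finally always runs: `items.append(43)` → items = [1, 43].
Result: [1, 43]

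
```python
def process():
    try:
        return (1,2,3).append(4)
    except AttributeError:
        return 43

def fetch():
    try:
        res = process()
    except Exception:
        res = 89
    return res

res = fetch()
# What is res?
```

Step-by-step execution trace:
1. `fetch()` calls `process()`.
2. In process: `(1,2,3).append(4)` raises AttributeError; `except AttributeError` catches it → returns 43.
3. In fetch: `res = process()` → res = 43. No exception reaches fetch.
4. `except Exception` is skipped; fetch returns 43.
5. res = 43.
Result: 43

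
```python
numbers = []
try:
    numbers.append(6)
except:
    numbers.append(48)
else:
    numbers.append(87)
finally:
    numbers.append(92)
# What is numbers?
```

Step-by-step execution trace:
1. try: `numbers.append(6)` → numbers = [6]. No exception raised.
2. `except` is skipped.
3. `else` runs: `numbers.append(87)` → numbers = [6, 87].
4. `finally` always runs: `numbers.append(92)` → numbers = [6, 87, 92].
Result: [6, 87, 92]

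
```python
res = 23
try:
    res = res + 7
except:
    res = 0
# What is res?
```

Step-by-step execution trace:
1. res starts at 23.
2. try: `res = res + 7` → res = 30. No exception raised.
3. `except` is skipped.
Result: 30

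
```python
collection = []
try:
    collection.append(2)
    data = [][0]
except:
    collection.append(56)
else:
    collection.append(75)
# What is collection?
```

Step-by-step execution trace:
1. try: `collection.append(2)` → collection = [2].
2. `data = [][0]` raises IndexError.
3. bare `except` matches → `collection.append(56)` → collection = [2, 56].
4. `else` is skipped (an exception was raised).
Result: [2, 56]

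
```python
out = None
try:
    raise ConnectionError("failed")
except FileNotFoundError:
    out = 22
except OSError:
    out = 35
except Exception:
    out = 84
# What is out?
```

Step-by-step execution trace:
1. `raise ConnectionError(...)` raises ConnectionError.
2. `except FileNotFoundError` does not match (ConnectionError is not a subclass of FileNotFoundError); skipped.
3. `except OSError` matches (ConnectionError is a subclass of OSError) → out = 35.
4. `except Exception` is not reached.
Result: 35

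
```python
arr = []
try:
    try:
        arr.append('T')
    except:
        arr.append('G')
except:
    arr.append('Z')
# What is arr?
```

Step-by-step execution trace:
1. Inner try: `arr.append('T')` → arr = ['T']. No exception raised.
2. Inner `except` is skipped.
3. Inner try completes normally; outer `except` is skipped.
Result: ['T']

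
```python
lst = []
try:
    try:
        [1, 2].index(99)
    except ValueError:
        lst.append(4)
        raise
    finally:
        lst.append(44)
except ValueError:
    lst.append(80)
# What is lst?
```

Step-by-step execution trace:
1. Inner try: `[1, 2].index(99)` raises ValueError.
2. Inner `except ValueError` matches → `lst.append(4)` → lst = [4].
3. bare `raise` re-raises ValueError.
4. Inner `finally` runs during unwinding: `lst.append(44)` → lst = [4, 44].
5. Outer `except ValueError` matches → `lst.append(80)` → lst = [4, 44, 80].
Result: [4, 44, 80]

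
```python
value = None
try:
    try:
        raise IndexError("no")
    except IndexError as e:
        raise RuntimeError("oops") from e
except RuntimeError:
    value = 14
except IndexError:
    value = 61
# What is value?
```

Step-by-step execution trace:
1. Inner try raises IndexError; inner `except IndexError as e` catches it.
2. `raise RuntimeError(...) from e` raises RuntimeError (IndexError is attached as __cause__, but only RuntimeError is active).
3. Outer `except RuntimeError` matches → value = 14.
4. `except IndexError` is not reached.
Result: 14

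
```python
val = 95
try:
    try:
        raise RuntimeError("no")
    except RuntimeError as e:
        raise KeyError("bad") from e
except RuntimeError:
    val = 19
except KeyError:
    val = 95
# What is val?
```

Step-by-step execution trace:
1. Inner try raises RuntimeError; inner `except RuntimeError as e` catches it.
2. `raise KeyError(...) from e` raises KeyError (RuntimeError is attached as __cause__, but only KeyError is active).
3. Outer `except RuntimeError` does not match KeyError; skipped.
4. Outer `except KeyError` matches → val = 95.
Result: 95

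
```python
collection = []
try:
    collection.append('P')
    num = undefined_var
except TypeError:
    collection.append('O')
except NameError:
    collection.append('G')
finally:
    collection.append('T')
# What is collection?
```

Step-by-step execution trace:
1. try: `collection.append('P')` → collection = ['P'].
2. `num = undefined_var` raises NameError.
3. `except TypeError` does not match NameError; skipped.
4. `except NameError` matches → `collection.append('G')` → collection = ['P', 'G'].
5. finally always runs: `collection.append('T')` → collection = ['P', 'G', 'T'].
Result: ['P', 'G', 'T']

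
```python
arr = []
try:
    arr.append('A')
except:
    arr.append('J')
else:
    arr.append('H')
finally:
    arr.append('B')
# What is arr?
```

Step-by-step execution trace:
1. try: `arr.append('A')` → arr = ['A']. No exception raised.
2. `except` is skipped.
3. `else` runs: `arr.append('H')` → arr = ['A', 'H'].
4. `finally` always runs: `arr.append('B')` → arr = ['A', 'H', 'B'].
Result: ['A', 'H', 'B']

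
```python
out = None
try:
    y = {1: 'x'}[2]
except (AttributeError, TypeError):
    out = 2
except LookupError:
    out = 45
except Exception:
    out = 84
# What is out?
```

Step-by-step execution trace:
1. `y = {1: 'x'}[2]` raises KeyError.
2. `except (AttributeError, TypeError)` does not match KeyError; skipped.
3. `except LookupError` matches (KeyError is a subclass of LookupError) → out = 45.
4. `except Exception` is not reached.
Result: 45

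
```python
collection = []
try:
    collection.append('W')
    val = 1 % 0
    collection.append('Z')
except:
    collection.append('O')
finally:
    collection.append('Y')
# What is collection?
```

Step-by-step execution trace:
1. try: `collection.append('W')` → collection = ['W'].
2. `val = 1 % 0` raises ZeroDivisionError; `collection.append('Z')` is not reached.
3. bare `except` matches → `collection.append('O')` → collection = ['W', 'O'].
4. finally always runs: `collection.append('Y')` → collection = ['W', 'O', 'Y'].
Result: ['W', 'O', 'Y']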